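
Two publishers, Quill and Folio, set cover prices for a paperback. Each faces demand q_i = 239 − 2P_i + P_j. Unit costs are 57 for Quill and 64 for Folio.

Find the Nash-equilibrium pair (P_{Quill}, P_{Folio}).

Quill's profit: π = (P_{Quill} − 57)(239 − 2P_{Quill} + P_{Folio}).
∂π/∂P_{Quill} = 353 − 4P_{Quill} + P_{Folio} = 0 ⇒ P_{Quill} = 88.25 + 0.25P_{Folio}.
Similarly P_{Folio} = 91.75 + 0.25P_{Quill}.
Solving the two reaction functions simultaneously: (1 − (0.25)(0.25))P_{Quill} = 88.25 + 0.25·91.75, so 0.9375P_{Quill} = 111.1875 and P_{Quill} = 118.6.
Then P_{Folio} = 91.75 + 0.25·118.6 = 121.4.

118.6, 121.4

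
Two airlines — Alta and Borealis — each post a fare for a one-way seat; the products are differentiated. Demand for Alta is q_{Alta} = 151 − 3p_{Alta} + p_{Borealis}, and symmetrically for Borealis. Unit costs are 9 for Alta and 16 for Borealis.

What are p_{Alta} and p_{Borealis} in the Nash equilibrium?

Alta's profit: π = (p_{Alta} − 9)(151 − 3p_{Alta} + p_{Borealis}).
∂π/∂p_{Alta} = 178 − 6p_{Alta} + p_{Borealis} = 0 ⇒ p_{Alta} = 89/3 + (1/6)p_{Borealis}.
Similarly p_{Borealis} = 199/6 + (1/6)p_{Alta}.
Substituting the second reaction function into the first: p_{Alta} = 89/3 + (1/6)(199/6 + (1/6)p_{Alta}), which gives (35/36)p_{Alta} = 1267/36 ⇒ p_{Alta} = 36.2.
Then p_{Borealis} = 199/6 + (1/6)·36.2 = 39.2.

36.2, 39.2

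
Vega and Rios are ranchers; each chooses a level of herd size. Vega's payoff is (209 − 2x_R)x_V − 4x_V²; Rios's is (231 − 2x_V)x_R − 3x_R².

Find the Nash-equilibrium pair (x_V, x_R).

18, 32.5

Expanding Vega's payoff: 209x_V − 2x_Rx_V − 4x_V².
∂π/∂x_V = 209 − 2x_R − 8x_V = 0, so x_V = 26.125 − 0.25x_R.
Likewise for Rios: x_R = 38.5 − (1/3)x_V.
Plugging x_R into Vega's best response: x_V = 26.125 − 0.25(38.5 − (1/3)x_V) ⇒ (11/12)x_V = 16.5, so x_V = 18.
Then x_R = 38.5 − (1/3)·18 = 32.5.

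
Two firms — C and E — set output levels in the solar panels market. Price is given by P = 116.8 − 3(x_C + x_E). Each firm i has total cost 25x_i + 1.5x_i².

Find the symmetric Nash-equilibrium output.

Firm C's profit: π = x_C(116.8 − 3(x_C + x_E)) − 25x_C − 1.5x_C².
∂π/∂x_C = 91.8 − 9x_C − 3x_E = 0, so x_C = 10.2 − (1/3)x_E.
The game is symmetric, so in equilibrium x_E = x_C: the reaction function gives (4/3)x_C = 10.2, hence x_C = 7.65.

7.65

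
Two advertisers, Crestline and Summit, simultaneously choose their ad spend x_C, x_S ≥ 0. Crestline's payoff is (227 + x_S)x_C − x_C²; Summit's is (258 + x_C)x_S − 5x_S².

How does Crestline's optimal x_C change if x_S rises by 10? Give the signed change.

5

Expanding Crestline's payoff: 227x_C + x_Sx_C − x_C².
∂π/∂x_C = 227 + x_S − 2x_C = 0, so x_C = 113.5 + 0.5x_S.
The reaction-function slope is 0.5, so a 10-unit rise in x_S moves x_C by 0.5 × 10 = 5. Crestline's best response rises — the actions are strategic complements.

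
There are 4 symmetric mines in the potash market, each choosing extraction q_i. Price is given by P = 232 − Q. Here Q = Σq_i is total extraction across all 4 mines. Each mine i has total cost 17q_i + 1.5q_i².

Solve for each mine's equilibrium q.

A representative mine's profit is π_i = q_i(232 − Q) − 17q_i − 1.5q_i², with Q = q_i + Σ_{j≠i} q_j.
First-order condition: 215 − 5q_i − Σ_{j≠i} q_j = 0.
Imposing symmetry (q_j = q for all j) turns Σ_{j≠i} q_j into 3q, so 215 = 8q and q = 26.875.

26.875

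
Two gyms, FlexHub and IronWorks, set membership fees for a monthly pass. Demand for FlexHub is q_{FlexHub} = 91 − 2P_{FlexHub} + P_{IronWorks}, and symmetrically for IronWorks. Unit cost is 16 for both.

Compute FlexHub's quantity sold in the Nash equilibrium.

FlexHub's profit: π = (P_{FlexHub} − 16)(91 − 2P_{FlexHub} + P_{IronWorks}).
∂π/∂P_{FlexHub} = 123 − 4P_{FlexHub} + P_{IronWorks} = 0 ⇒ P_{FlexHub} = 30.75 + 0.25P_{IronWorks}.
Setting P_{FlexHub} = P_{IronWorks} in the reaction function: P_{FlexHub} = 30.75 + 0.25P_{FlexHub}, so P_{FlexHub} = 30.75 / 0.75 = 41.
q_{FlexHub} = 91 − 2·41 + 41 = 50.

50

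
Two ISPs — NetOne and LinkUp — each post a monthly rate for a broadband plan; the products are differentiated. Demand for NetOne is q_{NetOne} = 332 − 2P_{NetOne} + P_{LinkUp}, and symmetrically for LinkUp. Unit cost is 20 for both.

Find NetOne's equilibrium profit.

NetOne's profit: π = (P_{NetOne} − 20)(332 − 2P_{NetOne} + P_{LinkUp}).
∂π/∂P_{NetOne} = 372 − 4P_{NetOne} + P_{LinkUp} = 0 ⇒ P_{NetOne} = 93 + 0.25P_{LinkUp}.
Setting P_{NetOne} = P_{LinkUp} in the reaction function: P_{NetOne} = 93 + 0.25P_{NetOne}, so P_{NetOne} = 93 / 0.75 = 124.
q_{NetOne} = 332 − 2·124 + 124 = 208.
Profit = (124 − 20)·208 = 21632.

21632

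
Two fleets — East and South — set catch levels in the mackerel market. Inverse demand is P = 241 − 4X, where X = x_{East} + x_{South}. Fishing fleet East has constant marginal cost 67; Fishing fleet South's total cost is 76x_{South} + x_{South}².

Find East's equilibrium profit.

Fishing fleet East's profit: π = x_{East}(241 − 4(x_{East} + x_{South})) − 67x_{East}.
∂π/∂x_{East} = 174 − 8x_{East} − 4x_{South} = 0, so x_{East} = 21.75 − 0.5x_{South}.
For South: ∂π/∂x_{South} = 165 − 10x_{South} − 4x_{East} = 0 ⇒ x_{South} = 16.5 − 0.4x_{East}.
Solving the two reaction functions simultaneously: (1 − (−0.5)(−0.4))x_{East} = 21.75 − 0.5·16.5, so 0.8x_{East} = 13.5 and x_{East} = 16.875.
Then x_{South} = 16.5 − 0.4·16.875 = 9.75.
Price P = 241 − 4·26.625 = 134.5.
East's profit: (134.5 − 67)·16.875 = 1139.0625.

1139.0625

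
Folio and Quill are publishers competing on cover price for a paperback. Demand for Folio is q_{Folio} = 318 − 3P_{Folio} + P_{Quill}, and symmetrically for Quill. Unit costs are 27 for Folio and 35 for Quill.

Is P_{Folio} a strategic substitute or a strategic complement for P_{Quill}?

Folio's profit: π = (P_{Folio} − 27)(318 − 3P_{Folio} + P_{Quill}).
∂π/∂P_{Folio} = 399 − 6P_{Folio} + P_{Quill} = 0 ⇒ P_{Folio} = 66.5 + (1/6)P_{Quill}.
The best-response slope dP_{Folio}/dP_{Quill} = 1/6 > 0: the reaction function is upward-sloping, so the choices are strategic complements.

strategic complements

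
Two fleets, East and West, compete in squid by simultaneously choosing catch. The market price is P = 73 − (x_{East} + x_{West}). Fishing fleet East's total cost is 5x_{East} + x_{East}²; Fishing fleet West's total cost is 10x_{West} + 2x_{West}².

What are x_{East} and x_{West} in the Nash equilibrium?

15, 8

Fishing fleet East's profit: π = x_{East}(73 − (x_{East} + x_{West})) − 5x_{East} − x_{East}².
∂π/∂x_{East} = 68 − 4x_{East} − x_{West} = 0, so x_{East} = 17 − 0.25x_{West}.
For West: ∂π/∂x_{West} = 63 − 6x_{West} − x_{East} = 0 ⇒ x_{West} = 10.5 − (1/6)x_{East}.
Substituting the second reaction function into the first: x_{East} = 17 − 0.25(10.5 − (1/6)x_{East}), which gives (23/24)x_{East} = 14.375 ⇒ x_{East} = 15.
Then x_{West} = 10.5 − (1/6)·15 = 8.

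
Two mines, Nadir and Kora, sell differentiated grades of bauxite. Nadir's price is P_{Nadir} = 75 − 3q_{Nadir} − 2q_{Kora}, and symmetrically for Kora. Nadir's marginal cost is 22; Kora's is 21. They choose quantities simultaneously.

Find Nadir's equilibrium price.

41.6875

Mine Nadir's profit: π = q_{Nadir}(75 − 3q_{Nadir} − 2q_{Kora}) − 22q_{Nadir}.
∂π/∂q_{Nadir} = 53 − 6q_{Nadir} − 2q_{Kora} = 0 ⇒ q_{Nadir} = 53/6 − (1/3)q_{Kora}.
Similarly q_{Kora} = 9 − (1/3)q_{Nadir}.
Plugging q_{Kora} into Nadir's best response: q_{Nadir} = 53/6 − (1/3)(9 − (1/3)q_{Nadir}) ⇒ (8/9)q_{Nadir} = 35/6, so q_{Nadir} = 6.5625.
Then q_{Kora} = 9 − (1/3)·6.5625 = 6.8125.
P_{Nadir} = 75 − 3·6.5625 − 2·6.8125 = 41.6875.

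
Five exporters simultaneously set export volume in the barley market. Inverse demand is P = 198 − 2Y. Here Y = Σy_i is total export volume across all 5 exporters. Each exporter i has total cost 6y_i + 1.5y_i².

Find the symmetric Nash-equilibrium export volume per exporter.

A representative exporter's profit is π_i = y_i(198 − 2Y) − 6y_i − 1.5y_i², with Y = y_i + Σ_{j≠i} y_j.
First-order condition: 192 − 7y_i − 2Σ_{j≠i} y_j = 0.
With identical exporters, set every y_j = y: then 192 − 7y − 8y = 0, i.e. y = 192/15 = 12.8.

12.8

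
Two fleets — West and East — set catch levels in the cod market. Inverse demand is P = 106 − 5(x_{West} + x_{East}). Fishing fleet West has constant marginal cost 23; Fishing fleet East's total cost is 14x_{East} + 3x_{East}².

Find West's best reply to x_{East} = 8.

4.3

Fishing fleet West's profit: π = x_{West}(106 − 5(x_{West} + x_{East})) − 23x_{West}.
∂π/∂x_{West} = 83 − 10x_{West} − 5x_{East} = 0, so x_{West} = 8.3 − 0.5x_{East}.
At x_{East} = 8: x_{West} = 8.3 − 0.5·8 = 4.3.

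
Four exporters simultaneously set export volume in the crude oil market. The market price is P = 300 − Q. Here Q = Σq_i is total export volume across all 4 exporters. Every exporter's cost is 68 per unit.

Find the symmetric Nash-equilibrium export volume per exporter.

46.4

A representative exporter's profit is π_i = q_i(300 − Q) − 68q_i, with Q = q_i + Σ_{j≠i} q_j.
First-order condition: 232 − 2q_i − Σ_{j≠i} q_j = 0.
Imposing symmetry (q_j = q for all j) turns Σ_{j≠i} q_j into 3q, so 232 = 5q and q = 46.4.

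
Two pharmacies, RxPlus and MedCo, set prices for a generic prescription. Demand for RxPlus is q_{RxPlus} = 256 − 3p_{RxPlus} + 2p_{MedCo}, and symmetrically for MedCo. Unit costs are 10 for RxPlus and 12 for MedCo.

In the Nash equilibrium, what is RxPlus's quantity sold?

185.625

RxPlus's profit: π = (p_{RxPlus} − 10)(256 − 3p_{RxPlus} + 2p_{MedCo}).
∂π/∂p_{RxPlus} = 286 − 6p_{RxPlus} + 2p_{MedCo} = 0 ⇒ p_{RxPlus} = 143/3 + (1/3)p_{MedCo}.
Similarly p_{MedCo} = 146/3 + (1/3)p_{RxPlus}.
Plugging p_{MedCo} into RxPlus's best response: p_{RxPlus} = 143/3 + (1/3)(146/3 + (1/3)p_{RxPlus}) ⇒ (8/9)p_{RxPlus} = 575/9, so p_{RxPlus} = 71.875.
Then p_{MedCo} = 146/3 + (1/3)·71.875 = 72.625.
q_{RxPlus} = 256 − 3·71.875 + 2·72.625 = 185.625.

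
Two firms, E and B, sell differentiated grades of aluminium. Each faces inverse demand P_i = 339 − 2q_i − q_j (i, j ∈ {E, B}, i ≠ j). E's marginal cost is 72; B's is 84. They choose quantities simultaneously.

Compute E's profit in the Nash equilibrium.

5875.28

Firm E's profit: π = q_E(339 − 2q_E − q_B) − 72q_E.
∂π/∂q_E = 267 − 4q_E − q_B = 0 ⇒ q_E = 66.75 − 0.25q_B.
Similarly q_B = 63.75 − 0.25q_E.
Solving the two reaction functions simultaneously: (1 − (−0.25)(−0.25))q_E = 66.75 − 0.25·63.75, so 0.9375q_E = 50.8125 and q_E = 54.2.
Then q_B = 63.75 − 0.25·54.2 = 50.2.
P_E = 339 − 2·54.2 − 50.2 = 180.4.
Profit = (180.4 − 72)·54.2 = 5875.28.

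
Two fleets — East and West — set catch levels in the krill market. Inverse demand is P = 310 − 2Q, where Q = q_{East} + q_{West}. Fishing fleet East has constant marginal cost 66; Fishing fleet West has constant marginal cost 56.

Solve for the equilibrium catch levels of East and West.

Fishing fleet East's profit: π = q_{East}(310 − 2(q_{East} + q_{West})) − 66q_{East}.
∂π/∂q_{East} = 244 − 4q_{East} − 2q_{West} = 0, so q_{East} = 61 − 0.5q_{West}.
By the same steps for West: q_{West} = 63.5 − 0.5q_{East}.
Plugging q_{West} into East's best response: q_{East} = 61 − 0.5(63.5 − 0.5q_{East}) ⇒ 0.75q_{East} = 29.25, so q_{East} = 39.
Then q_{West} = 63.5 − 0.5·39 = 44.

39, 44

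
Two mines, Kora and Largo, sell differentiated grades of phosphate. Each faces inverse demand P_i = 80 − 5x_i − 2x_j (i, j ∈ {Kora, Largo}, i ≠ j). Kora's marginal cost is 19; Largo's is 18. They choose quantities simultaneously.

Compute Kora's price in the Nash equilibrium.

Mine Kora's profit: π = x_{Kora}(80 − 5x_{Kora} − 2x_{Largo}) − 19x_{Kora}.
∂π/∂x_{Kora} = 61 − 10x_{Kora} − 2x_{Largo} = 0 ⇒ x_{Kora} = 6.1 − 0.2x_{Largo}.
Similarly x_{Largo} = 6.2 − 0.2x_{Kora}.
Substituting the second reaction function into the first: x_{Kora} = 6.1 − 0.2(6.2 − 0.2x_{Kora}), which gives 0.96x_{Kora} = 4.86 ⇒ x_{Kora} = 5.0625.
Then x_{Largo} = 6.2 − 0.2·5.0625 = 5.1875.
P_{Kora} = 80 − 5·5.0625 − 2·5.1875 = 44.3125.

44.3125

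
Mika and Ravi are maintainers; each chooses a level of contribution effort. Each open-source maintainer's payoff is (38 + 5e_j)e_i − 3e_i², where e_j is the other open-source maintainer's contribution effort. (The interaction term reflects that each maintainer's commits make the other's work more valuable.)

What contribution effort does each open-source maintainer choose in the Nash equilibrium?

38

Mika's payoff is (38 + 5e_R)e_M − 3e_M².
∂π/∂e_M = 38 + 5e_R − 6e_M = 0, so e_M = 19/3 + (5/6)e_R.
Setting e_M = e_R in the reaction function: e_M = 19/3 + (5/6)e_M, so e_M = (19/3) / (1/6) = 38.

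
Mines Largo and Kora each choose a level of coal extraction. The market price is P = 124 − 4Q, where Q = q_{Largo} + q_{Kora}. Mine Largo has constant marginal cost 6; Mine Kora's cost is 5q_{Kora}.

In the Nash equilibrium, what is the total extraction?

19.75

Mine Largo's profit: π = q_{Largo}(124 − 4(q_{Largo} + q_{Kora})) − 6q_{Largo}.
∂π/∂q_{Largo} = 118 − 8q_{Largo} − 4q_{Kora} = 0, so q_{Largo} = 14.75 − 0.5q_{Kora}.
By the same steps for Kora: q_{Kora} = 14.875 − 0.5q_{Largo}.
Substituting the second reaction function into the first: q_{Largo} = 14.75 − 0.5(14.875 − 0.5q_{Largo}), which gives 0.75q_{Largo} = 7.3125 ⇒ q_{Largo} = 9.75.
Then q_{Kora} = 14.875 − 0.5·9.75 = 10.
Total extraction: 9.75 + 10 = 19.75.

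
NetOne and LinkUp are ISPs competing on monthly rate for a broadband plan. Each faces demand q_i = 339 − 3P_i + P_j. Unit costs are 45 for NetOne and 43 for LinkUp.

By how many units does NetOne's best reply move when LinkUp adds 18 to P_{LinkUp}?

NetOne's profit: π = (P_{NetOne} − 45)(339 − 3P_{NetOne} + P_{LinkUp}).
∂π/∂P_{NetOne} = 474 − 6P_{NetOne} + P_{LinkUp} = 0 ⇒ P_{NetOne} = 79 + (1/6)P_{LinkUp}.
The reaction-function slope is 1/6, so an 18-unit rise in P_{LinkUp} moves P_{NetOne} by 1/6 × 18 = 3. NetOne's best response rises — the actions are strategic complements.

3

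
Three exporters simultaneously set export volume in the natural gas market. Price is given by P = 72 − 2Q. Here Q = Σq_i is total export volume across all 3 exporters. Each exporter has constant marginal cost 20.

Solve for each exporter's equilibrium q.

A representative exporter's profit is π_i = q_i(72 − 2Q) − 20q_i, with Q = q_i + Σ_{j≠i} q_j.
First-order condition: 52 − 4q_i − 2Σ_{j≠i} q_j = 0.
Imposing symmetry (q_j = q for all j) turns Σ_{j≠i} q_j into 2q, so 52 = 8q and q = 6.5.

6.5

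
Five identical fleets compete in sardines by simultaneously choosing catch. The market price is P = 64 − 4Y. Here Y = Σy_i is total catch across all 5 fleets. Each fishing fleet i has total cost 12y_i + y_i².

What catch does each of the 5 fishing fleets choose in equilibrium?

2

A representative fishing fleet's profit is π_i = y_i(64 − 4Y) − 12y_i − y_i², with Y = y_i + Σ_{j≠i} y_j.
First-order condition: 52 − 10y_i − 4Σ_{j≠i} y_j = 0.
In a symmetric equilibrium every fishing fleet chooses the same y, so Σ_{j≠i} y_j = 4y. The condition becomes 52 − 26y = 0, giving y = 52/26 = 2.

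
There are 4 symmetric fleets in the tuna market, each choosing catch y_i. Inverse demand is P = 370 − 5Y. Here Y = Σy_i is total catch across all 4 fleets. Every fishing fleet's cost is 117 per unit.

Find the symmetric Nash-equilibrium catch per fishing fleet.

A representative fishing fleet's profit is π_i = y_i(370 − 5Y) − 117y_i, with Y = y_i + Σ_{j≠i} y_j.
First-order condition: 253 − 10y_i − 5Σ_{j≠i} y_j = 0.
Imposing symmetry (y_j = y for all j) turns Σ_{j≠i} y_j into 3y, so 253 = 25y and y = 10.12.

10.12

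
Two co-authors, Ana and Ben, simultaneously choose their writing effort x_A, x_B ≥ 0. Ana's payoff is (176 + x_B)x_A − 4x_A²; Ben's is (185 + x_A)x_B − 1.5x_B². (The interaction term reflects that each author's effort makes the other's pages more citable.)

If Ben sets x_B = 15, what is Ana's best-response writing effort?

23.875

Expanding Ana's payoff: 176x_A + x_Bx_A − 4x_A².
∂π/∂x_A = 176 + x_B − 8x_A = 0, so x_A = 22 + 0.125x_B.
At x_B = 15: x_A = 22 + 0.125·15 = 23.875.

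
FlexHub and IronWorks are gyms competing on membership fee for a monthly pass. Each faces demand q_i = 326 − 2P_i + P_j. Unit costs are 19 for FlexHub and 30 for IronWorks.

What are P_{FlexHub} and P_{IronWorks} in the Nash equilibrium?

FlexHub's profit: π = (P_{FlexHub} − 19)(326 − 2P_{FlexHub} + P_{IronWorks}).
∂π/∂P_{FlexHub} = 364 − 4P_{FlexHub} + P_{IronWorks} = 0 ⇒ P_{FlexHub} = 91 + 0.25P_{IronWorks}.
Similarly P_{IronWorks} = 96.5 + 0.25P_{FlexHub}.
Plugging P_{IronWorks} into FlexHub's best response: P_{FlexHub} = 91 + 0.25(96.5 + 0.25P_{FlexHub}) ⇒ 0.9375P_{FlexHub} = 115.125, so P_{FlexHub} = 122.8.
Then P_{IronWorks} = 96.5 + 0.25·122.8 = 127.2.

122.8, 127.2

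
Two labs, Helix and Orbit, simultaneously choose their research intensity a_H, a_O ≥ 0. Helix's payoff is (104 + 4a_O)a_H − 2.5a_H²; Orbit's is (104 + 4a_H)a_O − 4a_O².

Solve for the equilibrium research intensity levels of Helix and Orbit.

52, 39

Expanding Helix's payoff: 104a_H + 4a_Oa_H − 2.5a_H².
∂π/∂a_H = 104 + 4a_O − 5a_H = 0, so a_H = 20.8 + 0.8a_O.
Likewise for Orbit: a_O = 13 + 0.5a_H.
Solving the two reaction functions simultaneously: (1 − (0.8)(0.5))a_H = 20.8 + 0.8·13, so 0.6a_H = 31.2 and a_H = 52.
Then a_O = 13 + 0.5·52 = 39.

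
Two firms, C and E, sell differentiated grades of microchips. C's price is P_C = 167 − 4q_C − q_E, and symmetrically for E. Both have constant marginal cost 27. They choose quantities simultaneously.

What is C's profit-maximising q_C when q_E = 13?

15.875

Firm C's profit: π = q_C(167 − 4q_C − q_E) − 27q_C.
∂π/∂q_C = 140 − 8q_C − q_E = 0 ⇒ q_C = 17.5 − 0.125q_E.
At q_E = 13: q_C = 17.5 − 0.125·13 = 15.875.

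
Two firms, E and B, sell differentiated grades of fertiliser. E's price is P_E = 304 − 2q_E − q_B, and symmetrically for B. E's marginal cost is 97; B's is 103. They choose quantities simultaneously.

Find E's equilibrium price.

180.6

Firm E's profit: π = q_E(304 − 2q_E − q_B) − 97q_E.
∂π/∂q_E = 207 − 4q_E − q_B = 0 ⇒ q_E = 51.75 − 0.25q_B.
Similarly q_B = 50.25 − 0.25q_E.
Solving the two reaction functions simultaneously: (1 − (−0.25)(−0.25))q_E = 51.75 − 0.25·50.25, so 0.9375q_E = 39.1875 and q_E = 41.8.
Then q_B = 50.25 − 0.25·41.8 = 39.8.
P_E = 304 − 2·41.8 − 39.8 = 180.6.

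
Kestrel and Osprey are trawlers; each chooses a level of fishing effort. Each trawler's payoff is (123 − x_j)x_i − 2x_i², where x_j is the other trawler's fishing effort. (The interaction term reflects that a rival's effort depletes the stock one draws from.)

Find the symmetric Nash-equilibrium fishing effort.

Kestrel's payoff is (123 − x_O)x_K − 2x_K².
∂π/∂x_K = 123 − x_O − 4x_K = 0, so x_K = 30.75 − 0.25x_O.
Setting x_K = x_O in the reaction function: x_K = 30.75 − 0.25x_K, so x_K = 30.75 / 1.25 = 24.6.

24.6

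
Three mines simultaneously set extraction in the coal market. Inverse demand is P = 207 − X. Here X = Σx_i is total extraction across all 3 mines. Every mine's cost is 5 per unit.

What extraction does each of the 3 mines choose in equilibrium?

50.5

A representative mine's profit is π_i = x_i(207 − X) − 5x_i, with X = x_i + Σ_{j≠i} x_j.
First-order condition: 202 − 2x_i − Σ_{j≠i} x_j = 0.
Imposing symmetry (x_j = x for all j) turns Σ_{j≠i} x_j into 2x, so 202 = 4x and x = 50.5.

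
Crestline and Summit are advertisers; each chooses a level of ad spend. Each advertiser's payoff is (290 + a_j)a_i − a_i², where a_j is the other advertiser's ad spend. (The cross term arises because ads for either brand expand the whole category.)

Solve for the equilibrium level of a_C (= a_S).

290

Crestline's payoff is (290 + a_S)a_C − a_C².
∂π/∂a_C = 290 + a_S − 2a_C = 0, so a_C = 145 + 0.5a_S.
The game is symmetric, so in equilibrium a_S = a_C: the reaction function gives 0.5a_C = 145, hence a_C = 290.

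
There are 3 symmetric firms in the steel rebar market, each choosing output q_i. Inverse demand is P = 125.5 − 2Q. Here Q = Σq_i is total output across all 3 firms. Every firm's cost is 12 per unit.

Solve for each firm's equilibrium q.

A representative firm's profit is π_i = q_i(125.5 − 2Q) − 12q_i, with Q = q_i + Σ_{j≠i} q_j.
First-order condition: 113.5 − 4q_i − 2Σ_{j≠i} q_j = 0.
In a symmetric equilibrium every firm chooses the same q, so Σ_{j≠i} q_j = 2q. The condition becomes 113.5 − 8q = 0, giving q = 113.5/8 = 14.1875.

14.1875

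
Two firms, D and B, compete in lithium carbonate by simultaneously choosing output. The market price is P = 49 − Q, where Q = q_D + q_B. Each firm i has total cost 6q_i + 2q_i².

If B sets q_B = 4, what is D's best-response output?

Firm D's profit: π = q_D(49 − (q_D + q_B)) − 6q_D − 2q_D².
∂π/∂q_D = 43 − 6q_D − q_B = 0, so q_D = 43/6 − (1/6)q_B.
At q_B = 4: q_D = 43/6 − (1/6)·4 = 6.5.

6.5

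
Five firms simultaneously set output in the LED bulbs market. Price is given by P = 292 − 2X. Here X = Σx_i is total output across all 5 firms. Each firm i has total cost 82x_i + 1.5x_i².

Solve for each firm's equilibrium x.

A representative firm's profit is π_i = x_i(292 − 2X) − 82x_i − 1.5x_i², with X = x_i + Σ_{j≠i} x_j.
First-order condition: 210 − 7x_i − 2Σ_{j≠i} x_j = 0.
With identical firms, set every x_j = x: then 210 − 7x − 8x = 0, i.e. x = 210/15 = 14.

14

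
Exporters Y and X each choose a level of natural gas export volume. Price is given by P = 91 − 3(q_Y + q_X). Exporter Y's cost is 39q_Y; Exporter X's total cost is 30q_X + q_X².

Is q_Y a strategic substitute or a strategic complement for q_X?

strategic substitutes

Exporter Y's profit: π = q_Y(91 − 3(q_Y + q_X)) − 39q_Y.
∂π/∂q_Y = 52 − 6q_Y − 3q_X = 0, so q_Y = 26/3 − 0.5q_X.
The best-response slope dq_Y/dq_X = −0.5 < 0: the reaction function is downward-sloping, so the choices are strategic substitutes.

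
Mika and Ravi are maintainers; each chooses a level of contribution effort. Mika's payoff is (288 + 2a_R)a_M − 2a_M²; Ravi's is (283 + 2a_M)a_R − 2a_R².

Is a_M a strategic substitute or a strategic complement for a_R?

strategic complements

Expanding Mika's payoff: 288a_M + 2a_Ra_M − 2a_M².
∂π/∂a_M = 288 + 2a_R − 4a_M = 0, so a_M = 72 + 0.5a_R.
The best-response slope da_M/da_R = 0.5 > 0: the reaction function is upward-sloping, so the choices are strategic complements.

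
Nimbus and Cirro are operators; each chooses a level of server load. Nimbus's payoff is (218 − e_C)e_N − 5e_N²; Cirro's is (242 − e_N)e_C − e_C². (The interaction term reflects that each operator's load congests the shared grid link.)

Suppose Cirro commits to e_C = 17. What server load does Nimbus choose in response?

Expanding Nimbus's payoff: 218e_N − e_Ce_N − 5e_N².
∂π/∂e_N = 218 − e_C − 10e_N = 0, so e_N = 21.8 − 0.1e_C.
At e_C = 17: e_N = 21.8 − 0.1·17 = 20.1.

20.1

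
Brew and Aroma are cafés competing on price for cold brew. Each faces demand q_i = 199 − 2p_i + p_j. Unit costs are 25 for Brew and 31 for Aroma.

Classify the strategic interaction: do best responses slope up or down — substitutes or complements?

Brew's profit: π = (p_{Brew} − 25)(199 − 2p_{Brew} + p_{Aroma}).
∂π/∂p_{Brew} = 249 − 4p_{Brew} + p_{Aroma} = 0 ⇒ p_{Brew} = 62.25 + 0.25p_{Aroma}.
The best-response slope dp_{Brew}/dp_{Aroma} = 0.25 > 0: the reaction function is upward-sloping, so the choices are strategic complements.

strategic complements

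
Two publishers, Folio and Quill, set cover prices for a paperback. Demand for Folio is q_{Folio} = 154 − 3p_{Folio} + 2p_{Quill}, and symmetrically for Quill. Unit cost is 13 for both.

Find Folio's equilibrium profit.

3727.6875

Folio's profit: π = (p_{Folio} − 13)(154 − 3p_{Folio} + 2p_{Quill}).
∂π/∂p_{Folio} = 193 − 6p_{Folio} + 2p_{Quill} = 0 ⇒ p_{Folio} = 193/6 + (1/3)p_{Quill}.
By symmetry p_{Quill} = p_{Folio}; substituting into the reaction function, (2/3)p_{Folio} = 193/6 and p_{Folio} = 48.25.
q_{Folio} = 154 − 3·48.25 + 2·48.25 = 105.75.
Profit = (48.25 − 13)·105.75 = 3727.6875.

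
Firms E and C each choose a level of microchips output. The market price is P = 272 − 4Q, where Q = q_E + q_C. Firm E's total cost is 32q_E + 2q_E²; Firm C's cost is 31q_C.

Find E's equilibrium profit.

Firm E's profit: π = q_E(272 − 4(q_E + q_C)) − 32q_E − 2q_E².
∂π/∂q_E = 240 − 12q_E − 4q_C = 0, so q_E = 20 − (1/3)q_C.
For C: ∂π/∂q_C = 241 − 8q_C − 4q_E = 0 ⇒ q_C = 30.125 − 0.5q_E.
Plugging q_C into E's best response: q_E = 20 − (1/3)(30.125 − 0.5q_E) ⇒ (5/6)q_E = 239/24, so q_E = 11.95.
Then q_C = 30.125 − 0.5·11.95 = 24.15.
Price P = 272 − 4·36.1 = 127.6.
E's profit: (127.6 − 32)·11.95 − 2(11.95)² = 856.815.

856.815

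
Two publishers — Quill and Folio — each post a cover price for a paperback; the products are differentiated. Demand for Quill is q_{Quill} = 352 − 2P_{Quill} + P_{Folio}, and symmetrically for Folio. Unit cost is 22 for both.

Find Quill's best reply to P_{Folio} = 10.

Quill's profit: π = (P_{Quill} − 22)(352 − 2P_{Quill} + P_{Folio}).
∂π/∂P_{Quill} = 396 − 4P_{Quill} + P_{Folio} = 0 ⇒ P_{Quill} = 99 + 0.25P_{Folio}.
At P_{Folio} = 10: P_{Quill} = 99 + 0.25·10 = 101.5.

101.5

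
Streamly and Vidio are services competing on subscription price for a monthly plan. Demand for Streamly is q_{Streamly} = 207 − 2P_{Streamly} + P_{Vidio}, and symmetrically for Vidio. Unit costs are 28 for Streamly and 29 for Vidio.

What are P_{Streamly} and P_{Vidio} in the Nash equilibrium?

Streamly's profit: π = (P_{Streamly} − 28)(207 − 2P_{Streamly} + P_{Vidio}).
∂π/∂P_{Streamly} = 263 − 4P_{Streamly} + P_{Vidio} = 0 ⇒ P_{Streamly} = 65.75 + 0.25P_{Vidio}.
Similarly P_{Vidio} = 66.25 + 0.25P_{Streamly}.
Substituting the second reaction function into the first: P_{Streamly} = 65.75 + 0.25(66.25 + 0.25P_{Streamly}), which gives 0.9375P_{Streamly} = 82.3125 ⇒ P_{Streamly} = 87.8.
Then P_{Vidio} = 66.25 + 0.25·87.8 = 88.2.

87.8, 88.2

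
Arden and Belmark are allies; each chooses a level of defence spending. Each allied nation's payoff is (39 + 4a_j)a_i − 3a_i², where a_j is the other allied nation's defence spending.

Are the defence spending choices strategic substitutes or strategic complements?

strategic complements

Arden's payoff is (39 + 4a_B)a_A − 3a_A².
∂π/∂a_A = 39 + 4a_B − 6a_A = 0, so a_A = 6.5 + (2/3)a_B.
The best-response slope da_A/da_B = 2/3 > 0: the reaction function is upward-sloping, so the choices are strategic complements.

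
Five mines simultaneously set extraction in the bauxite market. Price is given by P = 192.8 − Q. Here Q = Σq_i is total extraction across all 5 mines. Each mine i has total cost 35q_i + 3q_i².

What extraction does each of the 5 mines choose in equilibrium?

A representative mine's profit is π_i = q_i(192.8 − Q) − 35q_i − 3q_i², with Q = q_i + Σ_{j≠i} q_j.
First-order condition: 157.8 − 8q_i − Σ_{j≠i} q_j = 0.
With identical mines, set every q_j = q: then 157.8 − 8q − 4q = 0, i.e. q = 157.8/12 = 13.15.

13.15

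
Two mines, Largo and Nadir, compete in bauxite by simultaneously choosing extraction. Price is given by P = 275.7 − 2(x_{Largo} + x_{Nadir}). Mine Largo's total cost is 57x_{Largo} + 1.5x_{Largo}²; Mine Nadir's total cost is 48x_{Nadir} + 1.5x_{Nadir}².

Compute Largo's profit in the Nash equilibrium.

1999.235

Mine Largo's profit: π = x_{Largo}(275.7 − 2(x_{Largo} + x_{Nadir})) − 57x_{Largo} − 1.5x_{Largo}².
∂π/∂x_{Largo} = 218.7 − 7x_{Largo} − 2x_{Nadir} = 0, so x_{Largo} = 2187/70 − (2/7)x_{Nadir}.
By the same steps for Nadir: x_{Nadir} = 2277/70 − (2/7)x_{Largo}.
Plugging x_{Nadir} into Largo's best response: x_{Largo} = 2187/70 − (2/7)(2277/70 − (2/7)x_{Largo}) ⇒ (45/49)x_{Largo} = 2151/98, so x_{Largo} = 23.9.
Then x_{Nadir} = 2277/70 − (2/7)·23.9 = 25.7.
Price P = 275.7 − 2·49.6 = 176.5.
Largo's profit: (176.5 − 57)·23.9 − 1.5(23.9)² = 1999.235.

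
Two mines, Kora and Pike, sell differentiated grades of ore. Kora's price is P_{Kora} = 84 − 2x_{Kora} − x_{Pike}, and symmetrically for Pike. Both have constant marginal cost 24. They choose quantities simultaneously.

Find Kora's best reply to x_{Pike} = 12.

Mine Kora's profit: π = x_{Kora}(84 − 2x_{Kora} − x_{Pike}) − 24x_{Kora}.
∂π/∂x_{Kora} = 60 − 4x_{Kora} − x_{Pike} = 0 ⇒ x_{Kora} = 15 − 0.25x_{Pike}.
At x_{Pike} = 12: x_{Kora} = 15 − 0.25·12 = 12.

12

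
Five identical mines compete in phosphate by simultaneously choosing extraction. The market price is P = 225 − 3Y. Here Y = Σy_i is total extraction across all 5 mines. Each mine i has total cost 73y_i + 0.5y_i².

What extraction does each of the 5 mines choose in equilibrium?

8

A representative mine's profit is π_i = y_i(225 − 3Y) − 73y_i − 0.5y_i², with Y = y_i + Σ_{j≠i} y_j.
First-order condition: 152 − 7y_i − 3Σ_{j≠i} y_j = 0.
In a symmetric equilibrium every mine chooses the same y, so Σ_{j≠i} y_j = 4y. The condition becomes 152 − 19y = 0, giving y = 152/19 = 8.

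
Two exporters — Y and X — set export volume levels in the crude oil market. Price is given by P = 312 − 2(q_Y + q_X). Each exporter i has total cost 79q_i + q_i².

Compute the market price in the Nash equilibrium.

Exporter Y's profit: π = q_Y(312 − 2(q_Y + q_X)) − 79q_Y − q_Y².
∂π/∂q_Y = 233 − 6q_Y − 2q_X = 0, so q_Y = 233/6 − (1/3)q_X.
By symmetry q_X = q_Y; substituting into the reaction function, (4/3)q_Y = 233/6 and q_Y = 29.125.
Equilibrium price: P = 312 − 2·58.25 = 195.5.

195.5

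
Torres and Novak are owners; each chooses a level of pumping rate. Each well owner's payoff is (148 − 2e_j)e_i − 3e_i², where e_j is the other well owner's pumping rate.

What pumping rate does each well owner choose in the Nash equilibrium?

18.5

Torres's payoff is (148 − 2e_N)e_T − 3e_T².
∂π/∂e_T = 148 − 2e_N − 6e_T = 0, so e_T = 74/3 − (1/3)e_N.
Setting e_T = e_N in the reaction function: e_T = 74/3 − (1/3)e_T, so e_T = (74/3) / (4/3) = 18.5.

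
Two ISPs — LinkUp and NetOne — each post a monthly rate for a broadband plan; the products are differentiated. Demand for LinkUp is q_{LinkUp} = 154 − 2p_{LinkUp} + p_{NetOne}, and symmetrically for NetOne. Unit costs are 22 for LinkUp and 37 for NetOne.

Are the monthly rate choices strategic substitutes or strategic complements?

LinkUp's profit: π = (p_{LinkUp} − 22)(154 − 2p_{LinkUp} + p_{NetOne}).
∂π/∂p_{LinkUp} = 198 − 4p_{LinkUp} + p_{NetOne} = 0 ⇒ p_{LinkUp} = 49.5 + 0.25p_{NetOne}.
The best-response slope dp_{LinkUp}/dp_{NetOne} = 0.25 > 0: the reaction function is upward-sloping, so the choices are strategic complements.

strategic complements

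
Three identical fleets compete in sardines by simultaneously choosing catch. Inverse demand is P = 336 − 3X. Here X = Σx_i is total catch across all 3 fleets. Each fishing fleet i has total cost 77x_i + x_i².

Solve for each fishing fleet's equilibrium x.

18.5

A representative fishing fleet's profit is π_i = x_i(336 − 3X) − 77x_i − x_i², with X = x_i + Σ_{j≠i} x_j.
First-order condition: 259 − 8x_i − 3Σ_{j≠i} x_j = 0.
With identical fishing fleets, set every x_j = x: then 259 − 8x − 6x = 0, i.e. x = 259/14 = 18.5.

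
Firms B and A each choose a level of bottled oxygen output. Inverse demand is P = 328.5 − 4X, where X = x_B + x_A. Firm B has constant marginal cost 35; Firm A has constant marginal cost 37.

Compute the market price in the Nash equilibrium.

133.5

Firm B's profit: π = x_B(328.5 − 4(x_B + x_A)) − 35x_B.
∂π/∂x_B = 293.5 − 8x_B − 4x_A = 0, so x_B = 36.6875 − 0.5x_A.
By the same steps for A: x_A = 36.4375 − 0.5x_B.
Solving the two reaction functions simultaneously: (1 − (−0.5)(−0.5))x_B = 36.6875 − 0.5·36.4375, so 0.75x_B = 591/32 and x_B = 24.625.
Then x_A = 36.4375 − 0.5·24.625 = 24.125.
Equilibrium price: P = 328.5 − 4·48.75 = 133.5.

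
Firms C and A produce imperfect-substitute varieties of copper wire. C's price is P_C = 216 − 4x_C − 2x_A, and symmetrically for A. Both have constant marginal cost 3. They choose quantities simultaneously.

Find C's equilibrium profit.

Firm C's profit: π = x_C(216 − 4x_C − 2x_A) − 3x_C.
∂π/∂x_C = 213 − 8x_C − 2x_A = 0 ⇒ x_C = 26.625 − 0.25x_A.
The game is symmetric, so in equilibrium x_A = x_C: the reaction function gives 1.25x_C = 26.625, hence x_C = 21.3.
P_C = 216 − 4·21.3 − 2·21.3 = 88.2.
Profit = (88.2 − 3)·21.3 = 1814.76.

1814.76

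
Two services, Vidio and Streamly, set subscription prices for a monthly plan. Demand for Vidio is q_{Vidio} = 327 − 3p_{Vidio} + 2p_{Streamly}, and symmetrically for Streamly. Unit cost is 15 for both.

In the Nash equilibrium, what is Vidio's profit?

Vidio's profit: π = (p_{Vidio} − 15)(327 − 3p_{Vidio} + 2p_{Streamly}).
∂π/∂p_{Vidio} = 372 − 6p_{Vidio} + 2p_{Streamly} = 0 ⇒ p_{Vidio} = 62 + (1/3)p_{Streamly}.
The game is symmetric, so in equilibrium p_{Streamly} = p_{Vidio}: the reaction function gives (2/3)p_{Vidio} = 62, hence p_{Vidio} = 93.
q_{Vidio} = 327 − 3·93 + 2·93 = 234.
Profit = (93 − 15)·234 = 18252.

18252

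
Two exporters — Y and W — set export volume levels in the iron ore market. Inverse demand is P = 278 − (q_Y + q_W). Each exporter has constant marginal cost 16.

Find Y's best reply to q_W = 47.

107.5

Exporter Y's profit: π = q_Y(278 − (q_Y + q_W)) − 16q_Y.
∂π/∂q_Y = 262 − 2q_Y − q_W = 0, so q_Y = 131 − 0.5q_W.
At q_W = 47: q_Y = 131 − 0.5·47 = 107.5.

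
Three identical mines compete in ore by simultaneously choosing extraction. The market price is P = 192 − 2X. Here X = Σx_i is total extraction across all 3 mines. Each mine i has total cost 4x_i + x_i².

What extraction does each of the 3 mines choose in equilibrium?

A representative mine's profit is π_i = x_i(192 − 2X) − 4x_i − x_i², with X = x_i + Σ_{j≠i} x_j.
First-order condition: 188 − 6x_i − 2Σ_{j≠i} x_j = 0.
Imposing symmetry (x_j = x for all j) turns Σ_{j≠i} x_j into 2x, so 188 = 10x and x = 18.8.

18.8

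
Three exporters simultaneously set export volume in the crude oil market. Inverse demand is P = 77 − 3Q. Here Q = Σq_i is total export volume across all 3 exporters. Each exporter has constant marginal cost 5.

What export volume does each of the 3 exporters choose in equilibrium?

6

A representative exporter's profit is π_i = q_i(77 − 3Q) − 5q_i, with Q = q_i + Σ_{j≠i} q_j.
First-order condition: 72 − 6q_i − 3Σ_{j≠i} q_j = 0.
With identical exporters, set every q_j = q: then 72 − 6q − 6q = 0, i.e. q = 72/12 = 6.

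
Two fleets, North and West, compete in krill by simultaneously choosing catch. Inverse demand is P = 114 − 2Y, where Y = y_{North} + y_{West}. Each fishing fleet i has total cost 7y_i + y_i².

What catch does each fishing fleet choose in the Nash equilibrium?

Fishing fleet North's profit: π = y_{North}(114 − 2(y_{North} + y_{West})) − 7y_{North} − y_{North}².
∂π/∂y_{North} = 107 − 6y_{North} − 2y_{West} = 0, so y_{North} = 107/6 − (1/3)y_{West}.
Setting y_{North} = y_{West} in the reaction function: y_{North} = 107/6 − (1/3)y_{North}, so y_{North} = (107/6) / (4/3) = 13.375.

13.375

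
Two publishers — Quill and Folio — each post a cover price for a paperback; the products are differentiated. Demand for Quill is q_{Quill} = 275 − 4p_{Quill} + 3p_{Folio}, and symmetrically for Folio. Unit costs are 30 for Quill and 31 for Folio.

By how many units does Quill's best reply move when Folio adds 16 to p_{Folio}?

6

Quill's profit: π = (p_{Quill} − 30)(275 − 4p_{Quill} + 3p_{Folio}).
∂π/∂p_{Quill} = 395 − 8p_{Quill} + 3p_{Folio} = 0 ⇒ p_{Quill} = 49.375 + 0.375p_{Folio}.
The reaction-function slope is 0.375, so a 16-unit rise in p_{Folio} moves p_{Quill} by 0.375 × 16 = 6. Quill's best response rises — the actions are strategic complements.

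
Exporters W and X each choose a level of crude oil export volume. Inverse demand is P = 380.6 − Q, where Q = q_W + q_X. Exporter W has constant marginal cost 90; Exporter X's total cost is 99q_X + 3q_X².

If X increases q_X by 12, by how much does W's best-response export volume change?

-6

Exporter W's profit: π = q_W(380.6 − (q_W + q_X)) − 90q_W.
∂π/∂q_W = 290.6 − 2q_W − q_X = 0, so q_W = 145.3 − 0.5q_X.
The reaction-function slope is −0.5, so a 12-unit rise in q_X moves q_W by −0.5 × 12 = −6. W's best response falls — the actions are strategic substitutes.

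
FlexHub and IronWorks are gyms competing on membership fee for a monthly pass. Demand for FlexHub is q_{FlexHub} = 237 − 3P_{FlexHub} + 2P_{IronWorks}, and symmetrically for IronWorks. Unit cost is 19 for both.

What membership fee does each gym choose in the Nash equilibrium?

73.5

FlexHub's profit: π = (P_{FlexHub} − 19)(237 − 3P_{FlexHub} + 2P_{IronWorks}).
∂π/∂P_{FlexHub} = 294 − 6P_{FlexHub} + 2P_{IronWorks} = 0 ⇒ P_{FlexHub} = 49 + (1/3)P_{IronWorks}.
The game is symmetric, so in equilibrium P_{IronWorks} = P_{FlexHub}: the reaction function gives (2/3)P_{FlexHub} = 49, hence P_{FlexHub} = 73.5.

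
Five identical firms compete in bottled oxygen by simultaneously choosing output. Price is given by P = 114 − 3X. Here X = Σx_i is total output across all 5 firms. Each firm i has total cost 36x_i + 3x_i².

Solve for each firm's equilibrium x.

3.25

A representative firm's profit is π_i = x_i(114 − 3X) − 36x_i − 3x_i², with X = x_i + Σ_{j≠i} x_j.
First-order condition: 78 − 12x_i − 3Σ_{j≠i} x_j = 0.
In a symmetric equilibrium every firm chooses the same x, so Σ_{j≠i} x_j = 4x. The condition becomes 78 − 24x = 0, giving x = 78/24 = 3.25.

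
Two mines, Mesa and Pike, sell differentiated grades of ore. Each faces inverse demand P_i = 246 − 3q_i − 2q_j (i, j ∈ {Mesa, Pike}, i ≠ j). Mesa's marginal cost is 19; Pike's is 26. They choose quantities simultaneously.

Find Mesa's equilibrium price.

Mine Mesa's profit: π = q_{Mesa}(246 − 3q_{Mesa} − 2q_{Pike}) − 19q_{Mesa}.
∂π/∂q_{Mesa} = 227 − 6q_{Mesa} − 2q_{Pike} = 0 ⇒ q_{Mesa} = 227/6 − (1/3)q_{Pike}.
Similarly q_{Pike} = 110/3 − (1/3)q_{Mesa}.
Plugging q_{Pike} into Mesa's best response: q_{Mesa} = 227/6 − (1/3)(110/3 − (1/3)q_{Mesa}) ⇒ (8/9)q_{Mesa} = 461/18, so q_{Mesa} = 28.8125.
Then q_{Pike} = 110/3 − (1/3)·28.8125 = 27.0625.
P_{Mesa} = 246 − 3·28.8125 − 2·27.0625 = 105.4375.

105.4375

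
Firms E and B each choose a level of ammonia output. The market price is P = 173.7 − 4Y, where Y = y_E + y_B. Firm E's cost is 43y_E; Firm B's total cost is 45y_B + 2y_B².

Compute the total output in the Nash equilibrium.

Firm E's profit: π = y_E(173.7 − 4(y_E + y_B)) − 43y_E.
∂π/∂y_E = 130.7 − 8y_E − 4y_B = 0, so y_E = 16.3375 − 0.5y_B.
For B: ∂π/∂y_B = 128.7 − 12y_B − 4y_E = 0 ⇒ y_B = 10.725 − (1/3)y_E.
Substituting the second reaction function into the first: y_E = 16.3375 − 0.5(10.725 − (1/3)y_E), which gives (5/6)y_E = 10.975 ⇒ y_E = 13.17.
Then y_B = 10.725 − (1/3)·13.17 = 6.335.
Total output: 13.17 + 6.335 = 19.505.

19.505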